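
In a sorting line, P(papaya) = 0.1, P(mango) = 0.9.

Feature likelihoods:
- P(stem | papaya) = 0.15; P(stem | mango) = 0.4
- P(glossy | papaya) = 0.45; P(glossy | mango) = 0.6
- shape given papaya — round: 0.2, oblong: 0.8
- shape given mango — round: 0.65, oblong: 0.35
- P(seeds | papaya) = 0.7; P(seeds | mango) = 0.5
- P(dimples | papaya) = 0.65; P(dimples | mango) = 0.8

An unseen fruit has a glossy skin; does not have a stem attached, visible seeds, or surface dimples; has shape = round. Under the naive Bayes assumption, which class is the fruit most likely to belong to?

mango

papaya: 0.1 × (1−0.15) × 0.45 × 0.2 × (1−0.7) × (1−0.65) = 0.00080325
mango: 0.9 × (1−0.4) × 0.6 × 0.65 × (1−0.5) × (1−0.8) = 0.02106
Highest score → mango.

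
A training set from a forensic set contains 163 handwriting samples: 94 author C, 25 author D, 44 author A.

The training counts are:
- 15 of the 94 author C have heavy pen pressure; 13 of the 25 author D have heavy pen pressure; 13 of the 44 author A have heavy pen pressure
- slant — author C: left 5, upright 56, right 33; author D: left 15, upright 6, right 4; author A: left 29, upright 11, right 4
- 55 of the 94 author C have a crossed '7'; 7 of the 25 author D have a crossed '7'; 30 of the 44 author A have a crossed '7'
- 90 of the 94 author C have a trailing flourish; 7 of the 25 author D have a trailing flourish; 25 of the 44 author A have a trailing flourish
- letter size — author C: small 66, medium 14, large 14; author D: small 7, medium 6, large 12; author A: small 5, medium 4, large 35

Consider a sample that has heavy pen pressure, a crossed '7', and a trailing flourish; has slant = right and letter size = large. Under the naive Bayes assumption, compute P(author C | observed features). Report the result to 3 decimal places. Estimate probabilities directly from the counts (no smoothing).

0.498

author C: (94/163) × (15/94) × (33/94) × (55/94) × (90/94) × (14/94) ≈ 0.0026955
author D: (25/163) × (13/25) × (4/25) × (7/25) × (7/25) × (12/25) ≈ 0.000480212
author A: (44/163) × (13/44) × (4/44) × (30/44) × (25/44) × (35/44) ≈ 0.00223426
P(author C | x) = 0.0026955 / 0.005409972 ≈ 0.498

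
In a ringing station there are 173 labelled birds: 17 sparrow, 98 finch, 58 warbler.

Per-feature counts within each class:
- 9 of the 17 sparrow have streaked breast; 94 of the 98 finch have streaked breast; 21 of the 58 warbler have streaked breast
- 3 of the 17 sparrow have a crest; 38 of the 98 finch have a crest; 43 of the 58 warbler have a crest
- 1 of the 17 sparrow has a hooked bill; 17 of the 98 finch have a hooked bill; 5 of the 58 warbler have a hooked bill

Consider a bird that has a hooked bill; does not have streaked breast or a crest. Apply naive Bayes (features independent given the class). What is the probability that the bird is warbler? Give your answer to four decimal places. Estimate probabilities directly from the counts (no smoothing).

sparrow: (17/173) × (8/17) × (14/17) × (1/17) ≈ 0.00224013
finch: (98/173) × (4/98) × (60/98) × (17/98) ≈ 0.00245562
warbler: (58/173) × (37/58) × (15/58) × (5/58) ≈ 0.00476827
P(warbler | x) = 0.00476827 / 0.00946402 ≈ 0.5038

0.5038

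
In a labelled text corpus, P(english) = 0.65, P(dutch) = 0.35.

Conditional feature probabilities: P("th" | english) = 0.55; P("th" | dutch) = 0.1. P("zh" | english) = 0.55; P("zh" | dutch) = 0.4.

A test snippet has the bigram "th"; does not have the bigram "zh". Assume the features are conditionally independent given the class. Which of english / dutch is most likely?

english: 0.65 × 0.55 × (1−0.55) = 0.160875
dutch: 0.35 × 0.1 × (1−0.4) = 0.021
Highest score → english.

english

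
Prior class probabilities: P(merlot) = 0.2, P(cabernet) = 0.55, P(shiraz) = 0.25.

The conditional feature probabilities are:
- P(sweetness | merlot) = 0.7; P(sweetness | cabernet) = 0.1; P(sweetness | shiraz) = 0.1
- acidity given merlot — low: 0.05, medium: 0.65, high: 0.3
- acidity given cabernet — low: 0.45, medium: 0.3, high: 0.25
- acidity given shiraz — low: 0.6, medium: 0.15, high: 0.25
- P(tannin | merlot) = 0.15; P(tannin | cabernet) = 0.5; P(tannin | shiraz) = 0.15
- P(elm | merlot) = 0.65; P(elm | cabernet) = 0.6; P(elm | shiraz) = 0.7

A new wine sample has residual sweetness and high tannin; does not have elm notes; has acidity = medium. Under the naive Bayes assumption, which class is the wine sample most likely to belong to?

merlot

merlot: 0.2 × 0.7 × 0.65 × 0.15 × (1−0.65) = 0.0047775
cabernet: 0.55 × 0.1 × 0.3 × 0.5 × (1−0.6) = 0.0033
shiraz: 0.25 × 0.1 × 0.15 × 0.15 × (1−0.7) = 0.00016875
Highest score → merlot.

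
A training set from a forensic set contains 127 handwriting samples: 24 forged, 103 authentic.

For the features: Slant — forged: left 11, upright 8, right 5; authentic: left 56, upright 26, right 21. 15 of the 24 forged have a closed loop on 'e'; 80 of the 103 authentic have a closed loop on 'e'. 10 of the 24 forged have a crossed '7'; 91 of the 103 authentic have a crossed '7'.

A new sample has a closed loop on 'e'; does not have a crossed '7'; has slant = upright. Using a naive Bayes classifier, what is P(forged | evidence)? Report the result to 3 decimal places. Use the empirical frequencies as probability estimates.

0.554

forged: (24/127) × (8/24) × (15/24) × (14/24) ≈ 0.0229659
authentic: (103/127) × (26/103) × (80/103) × (12/103) ≈ 0.0185253
P(forged | x) = 0.0229659 / 0.0414912 ≈ 0.554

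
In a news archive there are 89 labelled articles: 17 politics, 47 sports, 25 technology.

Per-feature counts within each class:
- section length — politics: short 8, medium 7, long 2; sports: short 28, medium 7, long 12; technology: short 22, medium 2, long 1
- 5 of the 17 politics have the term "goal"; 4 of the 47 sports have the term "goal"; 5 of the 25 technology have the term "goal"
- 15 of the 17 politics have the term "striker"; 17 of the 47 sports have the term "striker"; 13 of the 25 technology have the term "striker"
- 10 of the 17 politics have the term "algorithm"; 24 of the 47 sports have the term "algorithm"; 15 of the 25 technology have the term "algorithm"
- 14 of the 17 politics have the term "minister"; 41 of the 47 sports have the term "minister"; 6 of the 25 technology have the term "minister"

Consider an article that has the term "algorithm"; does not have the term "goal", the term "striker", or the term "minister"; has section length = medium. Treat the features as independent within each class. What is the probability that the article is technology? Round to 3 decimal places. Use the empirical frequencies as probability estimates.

0.517

politics: (17/89) × (7/17) × (12/17) × (2/17) × (10/17) × (3/17) ≈ 0.000678024
sports: (47/89) × (7/47) × (43/47) × (30/47) × (24/47) × (6/47) ≈ 0.00299412
technology: (25/89) × (2/25) × (20/25) × (12/25) × (15/25) × (19/25) ≈ 0.00393492
P(technology | x) = 0.00393492 / 0.007607064 ≈ 0.517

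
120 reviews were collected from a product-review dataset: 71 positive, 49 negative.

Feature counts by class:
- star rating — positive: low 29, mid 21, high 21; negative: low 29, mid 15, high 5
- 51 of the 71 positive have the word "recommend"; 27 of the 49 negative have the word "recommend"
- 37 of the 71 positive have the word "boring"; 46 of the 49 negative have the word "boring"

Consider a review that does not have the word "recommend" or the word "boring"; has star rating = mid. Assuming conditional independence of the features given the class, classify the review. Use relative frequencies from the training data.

positive

positive: (71/120) × (21/71) × (20/71) × (34/71) ≈ 0.0236064
negative: (49/120) × (15/49) × (22/49) × (3/49) ≈ 0.00343607
Highest score → positive.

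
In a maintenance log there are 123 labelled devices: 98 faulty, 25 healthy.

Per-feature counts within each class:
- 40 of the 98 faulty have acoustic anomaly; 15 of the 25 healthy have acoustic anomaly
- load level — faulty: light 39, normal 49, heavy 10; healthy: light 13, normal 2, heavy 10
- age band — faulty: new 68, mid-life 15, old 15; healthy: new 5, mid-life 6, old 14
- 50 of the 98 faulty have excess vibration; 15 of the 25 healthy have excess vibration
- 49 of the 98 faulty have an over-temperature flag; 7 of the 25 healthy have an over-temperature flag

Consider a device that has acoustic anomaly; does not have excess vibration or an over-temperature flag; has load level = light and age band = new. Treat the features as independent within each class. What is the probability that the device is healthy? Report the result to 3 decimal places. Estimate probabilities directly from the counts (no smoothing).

faulty: (98/123) × (40/98) × (39/98) × (68/98) × (48/98) × (49/98) ≈ 0.0219918
healthy: (25/123) × (15/25) × (13/25) × (5/25) × (10/25) × (18/25) ≈ 0.00365268
P(healthy | x) = 0.00365268 / 0.02564448 ≈ 0.142

0.142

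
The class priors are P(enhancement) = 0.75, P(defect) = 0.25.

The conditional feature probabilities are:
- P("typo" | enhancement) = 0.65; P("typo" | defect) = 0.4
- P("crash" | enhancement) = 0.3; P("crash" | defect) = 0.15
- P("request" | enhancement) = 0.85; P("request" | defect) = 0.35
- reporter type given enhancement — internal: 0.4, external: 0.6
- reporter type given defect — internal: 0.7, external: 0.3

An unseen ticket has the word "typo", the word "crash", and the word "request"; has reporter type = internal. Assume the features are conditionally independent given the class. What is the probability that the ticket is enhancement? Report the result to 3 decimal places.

0.931

enhancement: 0.75 × 0.65 × 0.3 × 0.85 × 0.4 = 0.049725
defect: 0.25 × 0.4 × 0.15 × 0.35 × 0.7 = 0.003675
P(enhancement | x) = 0.049725 / 0.0534 ≈ 0.931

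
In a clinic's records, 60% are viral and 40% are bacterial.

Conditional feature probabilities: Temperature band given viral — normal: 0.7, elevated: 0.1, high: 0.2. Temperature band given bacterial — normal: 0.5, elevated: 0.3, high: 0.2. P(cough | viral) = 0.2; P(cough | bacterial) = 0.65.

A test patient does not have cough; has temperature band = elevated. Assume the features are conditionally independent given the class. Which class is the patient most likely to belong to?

viral

viral: 0.6 × 0.1 × (1−0.2) = 0.048
bacterial: 0.4 × 0.3 × (1−0.65) = 0.042
Highest score → viral.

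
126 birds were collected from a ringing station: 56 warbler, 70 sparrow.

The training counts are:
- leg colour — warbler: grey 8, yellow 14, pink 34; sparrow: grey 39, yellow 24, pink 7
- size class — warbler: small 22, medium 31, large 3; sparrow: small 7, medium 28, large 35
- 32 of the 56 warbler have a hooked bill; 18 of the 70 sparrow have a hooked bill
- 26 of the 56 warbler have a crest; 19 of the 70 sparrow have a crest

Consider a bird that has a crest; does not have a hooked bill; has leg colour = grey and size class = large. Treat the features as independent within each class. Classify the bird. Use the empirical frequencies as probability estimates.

sparrow

warbler: (56/126) × (8/56) × (3/56) × (24/56) × (26/56) ≈ 0.000676801
sparrow: (70/126) × (39/70) × (35/70) × (52/70) × (19/70) ≈ 0.0312051
Highest score → sparrow.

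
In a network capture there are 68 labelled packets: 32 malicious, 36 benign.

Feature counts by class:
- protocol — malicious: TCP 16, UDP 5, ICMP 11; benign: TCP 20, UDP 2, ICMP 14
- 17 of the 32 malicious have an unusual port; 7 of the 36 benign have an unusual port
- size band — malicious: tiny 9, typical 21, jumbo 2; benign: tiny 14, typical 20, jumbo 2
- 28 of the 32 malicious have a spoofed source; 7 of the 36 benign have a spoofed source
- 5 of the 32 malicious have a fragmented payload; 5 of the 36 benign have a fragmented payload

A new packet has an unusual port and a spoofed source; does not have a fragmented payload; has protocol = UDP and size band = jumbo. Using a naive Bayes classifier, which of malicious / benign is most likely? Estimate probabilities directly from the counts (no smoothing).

malicious

malicious: (32/68) × (5/32) × (17/32) × (2/32) × (28/32) × (27/32) = 0.0018024444580078125
benign: (36/68) × (2/36) × (7/36) × (2/36) × (7/36) × (31/36) ≈ 0.0000531984
Highest score → malicious.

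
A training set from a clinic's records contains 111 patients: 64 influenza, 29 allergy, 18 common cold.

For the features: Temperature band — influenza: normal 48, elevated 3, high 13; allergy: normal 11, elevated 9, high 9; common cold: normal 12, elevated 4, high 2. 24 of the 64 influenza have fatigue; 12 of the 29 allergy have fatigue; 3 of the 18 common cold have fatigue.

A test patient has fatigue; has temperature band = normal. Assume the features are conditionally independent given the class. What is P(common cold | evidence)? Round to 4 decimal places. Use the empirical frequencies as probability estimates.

influenza: (64/111) × (48/64) × (24/64) ≈ 0.162162
allergy: (29/111) × (11/29) × (12/29) ≈ 0.0410065
common cold: (18/111) × (12/18) × (3/18) ≈ 0.018018
P(common cold | x) = 0.018018 / 0.2211865 ≈ 0.0815

0.0815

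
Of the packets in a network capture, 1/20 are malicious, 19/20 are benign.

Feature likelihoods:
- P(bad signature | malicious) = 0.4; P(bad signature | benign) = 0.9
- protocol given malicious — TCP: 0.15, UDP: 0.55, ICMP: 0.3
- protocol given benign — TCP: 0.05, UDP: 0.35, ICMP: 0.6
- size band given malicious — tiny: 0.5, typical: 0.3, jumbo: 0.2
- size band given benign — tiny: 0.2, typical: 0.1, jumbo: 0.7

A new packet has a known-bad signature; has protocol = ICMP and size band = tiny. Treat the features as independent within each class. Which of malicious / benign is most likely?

malicious: 0.05 × 0.4 × 0.3 × 0.5 = 0.003
benign: 0.95 × 0.9 × 0.6 × 0.2 = 0.1026
Highest score → benign.

benign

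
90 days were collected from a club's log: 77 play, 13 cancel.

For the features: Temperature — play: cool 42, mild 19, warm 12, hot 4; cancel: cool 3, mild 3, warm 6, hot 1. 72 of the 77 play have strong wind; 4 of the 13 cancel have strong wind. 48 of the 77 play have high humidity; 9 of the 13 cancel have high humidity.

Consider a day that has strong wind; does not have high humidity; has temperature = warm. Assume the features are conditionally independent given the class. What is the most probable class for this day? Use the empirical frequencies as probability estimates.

play: (77/90) × (12/77) × (72/77) × (29/77) ≈ 0.0469556
cancel: (13/90) × (6/13) × (4/13) × (4/13) ≈ 0.00631164
Highest score → play.

play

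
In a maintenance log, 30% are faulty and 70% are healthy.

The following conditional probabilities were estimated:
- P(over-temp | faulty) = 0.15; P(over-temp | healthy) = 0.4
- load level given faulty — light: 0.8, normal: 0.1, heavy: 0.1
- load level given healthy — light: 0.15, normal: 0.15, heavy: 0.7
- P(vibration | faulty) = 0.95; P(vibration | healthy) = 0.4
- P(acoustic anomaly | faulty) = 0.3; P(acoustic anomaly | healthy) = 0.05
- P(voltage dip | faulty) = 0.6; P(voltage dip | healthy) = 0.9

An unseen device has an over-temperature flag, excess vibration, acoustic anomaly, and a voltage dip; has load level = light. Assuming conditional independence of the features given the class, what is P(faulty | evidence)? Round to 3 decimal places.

faulty: 0.3 × 0.15 × 0.8 × 0.95 × 0.3 × 0.6 = 0.006156
healthy: 0.7 × 0.4 × 0.15 × 0.4 × 0.05 × 0.9 = 0.000756
P(faulty | x) = 0.006156 / 0.006912 ≈ 0.891

0.891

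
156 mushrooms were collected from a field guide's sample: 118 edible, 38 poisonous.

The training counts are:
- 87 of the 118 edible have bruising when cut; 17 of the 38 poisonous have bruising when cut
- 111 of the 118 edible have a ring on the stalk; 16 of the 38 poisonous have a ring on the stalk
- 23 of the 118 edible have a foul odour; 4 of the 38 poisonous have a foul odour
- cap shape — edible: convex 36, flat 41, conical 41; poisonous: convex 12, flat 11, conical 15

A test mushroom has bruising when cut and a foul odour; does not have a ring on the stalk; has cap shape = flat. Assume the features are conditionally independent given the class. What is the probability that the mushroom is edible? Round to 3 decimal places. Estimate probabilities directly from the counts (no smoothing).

edible: (118/156) × (87/118) × (7/118) × (23/118) × (41/118) ≈ 0.00224057
poisonous: (38/156) × (17/38) × (22/38) × (4/38) × (11/38) ≈ 0.00192242
P(edible | x) = 0.00224057 / 0.00416299 ≈ 0.538

0.538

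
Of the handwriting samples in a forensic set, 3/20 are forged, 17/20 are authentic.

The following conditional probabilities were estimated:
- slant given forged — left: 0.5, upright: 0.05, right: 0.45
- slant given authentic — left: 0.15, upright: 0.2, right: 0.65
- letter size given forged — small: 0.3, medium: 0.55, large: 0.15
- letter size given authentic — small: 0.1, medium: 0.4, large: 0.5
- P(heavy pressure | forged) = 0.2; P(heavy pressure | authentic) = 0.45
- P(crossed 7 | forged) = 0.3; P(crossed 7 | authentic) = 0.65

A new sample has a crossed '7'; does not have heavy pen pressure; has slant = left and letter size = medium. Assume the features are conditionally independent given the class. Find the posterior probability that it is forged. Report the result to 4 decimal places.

0.3519

forged: 0.15 × 0.5 × 0.55 × (1−0.2) × 0.3 = 0.0099
authentic: 0.85 × 0.15 × 0.4 × (1−0.45) × 0.65 = 0.0182325
P(forged | x) = 0.0099 / 0.0281325 ≈ 0.3519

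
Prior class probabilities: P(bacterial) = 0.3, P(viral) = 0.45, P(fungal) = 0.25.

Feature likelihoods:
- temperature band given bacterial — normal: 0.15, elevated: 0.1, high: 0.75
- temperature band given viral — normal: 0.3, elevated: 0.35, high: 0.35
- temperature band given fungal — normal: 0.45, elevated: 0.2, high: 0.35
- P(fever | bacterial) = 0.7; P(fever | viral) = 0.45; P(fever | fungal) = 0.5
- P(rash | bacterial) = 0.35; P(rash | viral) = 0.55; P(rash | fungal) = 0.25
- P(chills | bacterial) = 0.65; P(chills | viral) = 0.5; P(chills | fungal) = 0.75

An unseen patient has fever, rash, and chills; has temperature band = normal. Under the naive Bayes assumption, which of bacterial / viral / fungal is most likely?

viral

bacterial: 0.3 × 0.15 × 0.7 × 0.35 × 0.65 = 0.00716625
viral: 0.45 × 0.3 × 0.45 × 0.55 × 0.5 = 0.01670625
fungal: 0.25 × 0.45 × 0.5 × 0.25 × 0.75 = 0.010546875
Highest score → viral.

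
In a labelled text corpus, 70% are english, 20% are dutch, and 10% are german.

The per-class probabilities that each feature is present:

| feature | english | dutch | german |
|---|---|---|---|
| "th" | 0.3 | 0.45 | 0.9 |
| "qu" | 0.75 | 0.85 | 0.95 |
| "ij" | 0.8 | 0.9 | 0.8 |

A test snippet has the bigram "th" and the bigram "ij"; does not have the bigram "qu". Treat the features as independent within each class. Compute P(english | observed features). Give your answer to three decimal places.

0.727

english: 0.7 × 0.3 × (1−0.75) × 0.8 = 0.042
dutch: 0.2 × 0.45 × (1−0.85) × 0.9 = 0.01215
german: 0.1 × 0.9 × (1−0.95) × 0.8 = 0.0036
P(english | x) = 0.042 / 0.05775 ≈ 0.727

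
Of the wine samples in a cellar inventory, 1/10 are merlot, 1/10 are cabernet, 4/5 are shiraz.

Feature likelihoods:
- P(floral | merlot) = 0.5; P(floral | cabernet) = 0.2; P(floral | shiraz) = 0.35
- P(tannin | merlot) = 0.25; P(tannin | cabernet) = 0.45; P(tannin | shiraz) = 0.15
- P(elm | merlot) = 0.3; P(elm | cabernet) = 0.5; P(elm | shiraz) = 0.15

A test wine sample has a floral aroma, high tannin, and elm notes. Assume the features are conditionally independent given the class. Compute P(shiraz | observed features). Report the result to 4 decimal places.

0.4330

merlot: 0.1 × 0.5 × 0.25 × 0.3 = 0.00375
cabernet: 0.1 × 0.2 × 0.45 × 0.5 = 0.0045
shiraz: 0.8 × 0.35 × 0.15 × 0.15 = 0.0063
P(shiraz | x) = 0.0063 / 0.01455 ≈ 0.4330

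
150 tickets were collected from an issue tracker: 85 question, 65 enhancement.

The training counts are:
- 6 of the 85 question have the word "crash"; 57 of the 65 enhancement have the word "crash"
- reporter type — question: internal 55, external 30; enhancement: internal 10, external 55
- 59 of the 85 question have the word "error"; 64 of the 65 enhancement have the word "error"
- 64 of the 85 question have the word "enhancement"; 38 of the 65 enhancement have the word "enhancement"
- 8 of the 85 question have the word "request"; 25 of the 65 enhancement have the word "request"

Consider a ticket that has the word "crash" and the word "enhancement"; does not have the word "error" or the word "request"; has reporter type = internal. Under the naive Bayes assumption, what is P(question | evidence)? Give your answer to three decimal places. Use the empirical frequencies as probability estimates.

0.943

question: (85/150) × (6/85) × (55/85) × (26/85) × (64/85) × (77/85) ≈ 0.00539997
enhancement: (65/150) × (57/65) × (10/65) × (1/65) × (38/65) × (40/65) ≈ 0.000323574
P(question | x) = 0.00539997 / 0.005723544 ≈ 0.943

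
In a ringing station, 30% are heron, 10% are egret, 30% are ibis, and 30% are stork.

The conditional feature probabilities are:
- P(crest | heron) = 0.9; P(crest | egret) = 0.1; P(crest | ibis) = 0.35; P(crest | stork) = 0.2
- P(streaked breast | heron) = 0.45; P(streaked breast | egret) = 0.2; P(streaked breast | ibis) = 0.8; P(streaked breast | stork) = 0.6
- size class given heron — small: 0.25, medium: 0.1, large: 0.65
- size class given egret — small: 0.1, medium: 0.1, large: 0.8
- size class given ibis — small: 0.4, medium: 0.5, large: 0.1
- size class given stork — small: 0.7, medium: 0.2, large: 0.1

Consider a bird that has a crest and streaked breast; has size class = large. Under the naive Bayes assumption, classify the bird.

heron

heron: 0.3 × 0.9 × 0.45 × 0.65 = 0.078975
egret: 0.1 × 0.1 × 0.2 × 0.8 = 0.0016
ibis: 0.3 × 0.35 × 0.8 × 0.1 = 0.0084
stork: 0.3 × 0.2 × 0.6 × 0.1 = 0.0036
Highest score → heron.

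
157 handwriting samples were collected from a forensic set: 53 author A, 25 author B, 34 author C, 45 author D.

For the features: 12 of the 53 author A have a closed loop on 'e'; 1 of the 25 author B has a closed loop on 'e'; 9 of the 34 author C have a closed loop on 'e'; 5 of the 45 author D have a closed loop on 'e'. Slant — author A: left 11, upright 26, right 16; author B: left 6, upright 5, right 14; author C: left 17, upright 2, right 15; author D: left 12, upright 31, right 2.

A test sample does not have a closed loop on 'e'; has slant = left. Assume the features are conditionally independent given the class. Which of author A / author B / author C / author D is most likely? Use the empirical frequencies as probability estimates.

author A: (53/157) × (41/53) × (11/53) ≈ 0.0542002
author B: (25/157) × (24/25) × (6/25) ≈ 0.0366879
author C: (34/157) × (25/34) × (17/34) ≈ 0.0796178
author D: (45/157) × (40/45) × (12/45) ≈ 0.0679406
Highest score → author C.

author C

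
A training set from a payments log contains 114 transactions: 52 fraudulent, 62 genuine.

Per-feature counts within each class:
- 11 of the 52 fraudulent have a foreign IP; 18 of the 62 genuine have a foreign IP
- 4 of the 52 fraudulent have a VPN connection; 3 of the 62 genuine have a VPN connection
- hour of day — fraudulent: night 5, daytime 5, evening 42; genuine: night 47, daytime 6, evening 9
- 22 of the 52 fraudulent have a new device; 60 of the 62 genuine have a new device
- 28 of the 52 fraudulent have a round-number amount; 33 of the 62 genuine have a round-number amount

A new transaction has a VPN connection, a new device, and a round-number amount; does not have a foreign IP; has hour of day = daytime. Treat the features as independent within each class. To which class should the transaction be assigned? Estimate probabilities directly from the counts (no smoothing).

genuine

fraudulent: (52/114) × (41/52) × (4/52) × (5/52) × (22/52) × (28/52) ≈ 0.000606005
genuine: (62/114) × (44/62) × (3/62) × (6/62) × (60/62) × (33/62) ≈ 0.000930934
Highest score → genuine.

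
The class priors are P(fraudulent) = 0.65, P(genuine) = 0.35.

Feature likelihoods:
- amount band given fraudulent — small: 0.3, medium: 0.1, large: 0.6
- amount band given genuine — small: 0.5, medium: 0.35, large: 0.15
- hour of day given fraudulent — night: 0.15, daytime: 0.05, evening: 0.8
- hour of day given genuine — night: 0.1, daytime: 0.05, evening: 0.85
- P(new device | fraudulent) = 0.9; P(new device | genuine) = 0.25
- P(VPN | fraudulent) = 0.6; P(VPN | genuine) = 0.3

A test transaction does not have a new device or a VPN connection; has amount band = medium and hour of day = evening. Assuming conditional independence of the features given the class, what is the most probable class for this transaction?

genuine

fraudulent: 0.65 × 0.1 × 0.8 × (1−0.9) × (1−0.6) = 0.00208
genuine: 0.35 × 0.35 × 0.85 × (1−0.25) × (1−0.3) = 0.054665625
Highest score → genuine.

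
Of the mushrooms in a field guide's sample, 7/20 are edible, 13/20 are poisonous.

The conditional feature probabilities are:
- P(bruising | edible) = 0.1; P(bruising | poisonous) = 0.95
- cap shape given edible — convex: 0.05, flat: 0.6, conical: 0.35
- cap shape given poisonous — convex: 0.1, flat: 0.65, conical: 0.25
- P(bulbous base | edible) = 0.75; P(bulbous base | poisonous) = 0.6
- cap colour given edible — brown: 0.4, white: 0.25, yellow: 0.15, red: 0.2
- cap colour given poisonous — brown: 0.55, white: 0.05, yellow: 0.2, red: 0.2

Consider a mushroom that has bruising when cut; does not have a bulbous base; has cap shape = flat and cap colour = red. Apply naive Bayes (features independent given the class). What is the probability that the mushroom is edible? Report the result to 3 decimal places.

0.032

edible: 0.35 × 0.1 × 0.6 × (1−0.75) × 0.2 = 0.00105
poisonous: 0.65 × 0.95 × 0.65 × (1−0.6) × 0.2 = 0.03211
P(edible | x) = 0.00105 / 0.03316 ≈ 0.032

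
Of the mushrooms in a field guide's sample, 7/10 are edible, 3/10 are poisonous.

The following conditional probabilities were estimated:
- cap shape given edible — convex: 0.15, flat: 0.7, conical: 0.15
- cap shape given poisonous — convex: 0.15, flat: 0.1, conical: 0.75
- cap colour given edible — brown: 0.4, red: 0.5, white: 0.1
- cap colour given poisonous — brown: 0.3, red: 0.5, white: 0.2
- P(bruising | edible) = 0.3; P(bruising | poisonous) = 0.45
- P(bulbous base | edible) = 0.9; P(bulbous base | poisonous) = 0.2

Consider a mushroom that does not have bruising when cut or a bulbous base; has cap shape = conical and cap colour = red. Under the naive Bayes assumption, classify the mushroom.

edible: 0.7 × 0.15 × 0.5 × (1−0.3) × (1−0.9) = 0.003675
poisonous: 0.3 × 0.75 × 0.5 × (1−0.45) × (1−0.2) = 0.0495
Highest score → poisonous.

poisonous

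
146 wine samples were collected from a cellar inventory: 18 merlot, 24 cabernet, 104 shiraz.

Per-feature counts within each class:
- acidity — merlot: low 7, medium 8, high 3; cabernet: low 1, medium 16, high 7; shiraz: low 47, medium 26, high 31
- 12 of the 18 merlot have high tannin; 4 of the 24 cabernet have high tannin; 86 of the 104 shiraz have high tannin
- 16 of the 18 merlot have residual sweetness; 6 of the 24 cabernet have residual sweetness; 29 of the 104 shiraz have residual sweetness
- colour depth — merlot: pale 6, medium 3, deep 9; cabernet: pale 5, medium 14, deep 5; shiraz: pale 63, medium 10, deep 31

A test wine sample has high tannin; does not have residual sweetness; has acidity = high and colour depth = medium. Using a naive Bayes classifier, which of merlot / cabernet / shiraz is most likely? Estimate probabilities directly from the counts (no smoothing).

merlot: (18/146) × (3/18) × (12/18) × (2/18) × (3/18) ≈ 0.000253678
cabernet: (24/146) × (7/24) × (4/24) × (18/24) × (14/24) ≈ 0.003496
shiraz: (104/146) × (31/104) × (86/104) × (75/104) × (10/104) ≈ 0.012175
Highest score → shiraz.

shiraz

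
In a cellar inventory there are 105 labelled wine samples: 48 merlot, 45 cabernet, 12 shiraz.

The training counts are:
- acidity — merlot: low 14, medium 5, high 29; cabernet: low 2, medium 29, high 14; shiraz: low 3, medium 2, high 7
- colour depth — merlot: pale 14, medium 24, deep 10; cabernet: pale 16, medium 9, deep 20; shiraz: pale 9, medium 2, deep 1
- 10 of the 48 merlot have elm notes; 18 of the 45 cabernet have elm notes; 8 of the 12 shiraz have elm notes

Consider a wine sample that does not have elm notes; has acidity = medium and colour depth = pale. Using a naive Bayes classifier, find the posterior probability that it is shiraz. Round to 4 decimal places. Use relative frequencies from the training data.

0.0638

merlot: (48/105) × (5/48) × (14/48) × (38/48) ≈ 0.0109954
cabernet: (45/105) × (29/45) × (16/45) × (27/45) ≈ 0.0589206
shiraz: (12/105) × (2/12) × (9/12) × (4/12) ≈ 0.0047619
P(shiraz | x) = 0.0047619 / 0.0746779 ≈ 0.0638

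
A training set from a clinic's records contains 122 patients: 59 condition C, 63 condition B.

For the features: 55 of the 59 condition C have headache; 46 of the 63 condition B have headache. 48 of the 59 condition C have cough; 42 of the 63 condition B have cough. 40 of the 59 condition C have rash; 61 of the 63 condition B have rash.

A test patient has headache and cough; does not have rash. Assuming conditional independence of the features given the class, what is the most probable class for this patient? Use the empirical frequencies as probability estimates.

condition C: (59/122) × (55/59) × (48/59) × (19/59) ≈ 0.118112
condition B: (63/122) × (46/63) × (42/63) × (2/63) ≈ 0.00797988
Highest score → condition C.

condition C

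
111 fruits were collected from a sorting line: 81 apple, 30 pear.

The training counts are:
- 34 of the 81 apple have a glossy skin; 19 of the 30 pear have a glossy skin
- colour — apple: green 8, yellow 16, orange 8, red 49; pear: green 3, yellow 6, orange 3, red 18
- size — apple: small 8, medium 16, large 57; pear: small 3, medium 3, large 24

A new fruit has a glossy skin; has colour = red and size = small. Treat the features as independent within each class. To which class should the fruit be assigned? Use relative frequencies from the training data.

apple

apple: (81/111) × (34/81) × (49/81) × (8/81) ≈ 0.0183009
pear: (30/111) × (19/30) × (18/30) × (3/30) ≈ 0.0102703
Highest score → apple.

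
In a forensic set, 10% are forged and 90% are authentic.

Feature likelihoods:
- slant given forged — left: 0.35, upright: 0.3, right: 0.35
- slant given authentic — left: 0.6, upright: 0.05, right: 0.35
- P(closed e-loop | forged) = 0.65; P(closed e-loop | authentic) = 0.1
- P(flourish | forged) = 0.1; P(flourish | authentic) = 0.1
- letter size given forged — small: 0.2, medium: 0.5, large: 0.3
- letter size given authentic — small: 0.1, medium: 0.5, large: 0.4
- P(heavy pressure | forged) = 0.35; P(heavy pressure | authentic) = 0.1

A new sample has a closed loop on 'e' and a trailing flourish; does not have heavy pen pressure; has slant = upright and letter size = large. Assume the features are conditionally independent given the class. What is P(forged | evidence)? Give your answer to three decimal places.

0.701

forged: 0.1 × 0.3 × 0.65 × 0.1 × 0.3 × (1−0.35) = 0.00038025
authentic: 0.9 × 0.05 × 0.1 × 0.1 × 0.4 × (1−0.1) = 0.000162
P(forged | x) = 0.00038025 / 0.00054225 ≈ 0.701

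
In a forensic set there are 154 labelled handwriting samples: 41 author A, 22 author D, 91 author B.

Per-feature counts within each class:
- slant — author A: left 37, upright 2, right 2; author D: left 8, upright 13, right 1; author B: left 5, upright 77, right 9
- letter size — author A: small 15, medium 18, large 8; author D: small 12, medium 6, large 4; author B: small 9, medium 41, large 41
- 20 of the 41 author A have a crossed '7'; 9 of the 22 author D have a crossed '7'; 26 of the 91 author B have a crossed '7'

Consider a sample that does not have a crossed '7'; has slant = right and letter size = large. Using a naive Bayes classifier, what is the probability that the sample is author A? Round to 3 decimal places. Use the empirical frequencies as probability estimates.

author A: (41/154) × (2/41) × (8/41) × (21/41) ≈ 0.00129793
author D: (22/154) × (1/22) × (4/22) × (13/22) ≈ 0.000697649
author B: (91/154) × (9/91) × (41/91) × (65/91) ≈ 0.0188077
P(author A | x) = 0.00129793 / 0.020803279 ≈ 0.062

0.062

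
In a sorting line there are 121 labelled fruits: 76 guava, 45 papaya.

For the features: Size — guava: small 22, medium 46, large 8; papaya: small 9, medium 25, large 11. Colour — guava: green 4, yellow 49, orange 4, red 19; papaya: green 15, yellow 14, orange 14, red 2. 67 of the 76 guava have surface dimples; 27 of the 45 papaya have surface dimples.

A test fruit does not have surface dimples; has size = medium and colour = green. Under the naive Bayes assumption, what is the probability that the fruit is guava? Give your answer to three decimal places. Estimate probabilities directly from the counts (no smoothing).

guava: (76/121) × (46/76) × (4/76) × (9/76) ≈ 0.00236945
papaya: (45/121) × (25/45) × (15/45) × (18/45) ≈ 0.0275482
P(guava | x) = 0.00236945 / 0.02991765 ≈ 0.079

0.079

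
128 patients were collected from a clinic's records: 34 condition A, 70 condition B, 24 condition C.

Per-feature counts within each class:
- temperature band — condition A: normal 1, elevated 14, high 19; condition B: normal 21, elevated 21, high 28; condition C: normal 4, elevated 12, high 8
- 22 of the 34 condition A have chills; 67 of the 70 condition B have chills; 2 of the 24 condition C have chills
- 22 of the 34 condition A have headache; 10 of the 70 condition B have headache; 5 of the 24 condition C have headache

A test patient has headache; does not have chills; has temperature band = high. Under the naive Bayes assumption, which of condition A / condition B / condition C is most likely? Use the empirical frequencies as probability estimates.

condition A

condition A: (34/128) × (19/34) × (12/34) × (22/34) ≈ 0.0338992
condition B: (70/128) × (28/70) × (3/70) × (10/70) ≈ 0.00133929
condition C: (24/128) × (8/24) × (22/24) × (5/24) ≈ 0.0119358
Highest score → condition A.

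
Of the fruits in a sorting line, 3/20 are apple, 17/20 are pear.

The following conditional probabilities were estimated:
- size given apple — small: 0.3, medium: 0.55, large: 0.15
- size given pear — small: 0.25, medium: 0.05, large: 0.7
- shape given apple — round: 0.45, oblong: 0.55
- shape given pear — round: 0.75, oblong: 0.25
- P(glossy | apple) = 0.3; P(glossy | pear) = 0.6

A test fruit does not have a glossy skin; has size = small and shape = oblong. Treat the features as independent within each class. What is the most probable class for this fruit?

apple: 0.15 × 0.3 × 0.55 × (1−0.3) = 0.017325
pear: 0.85 × 0.25 × 0.25 × (1−0.6) = 0.02125
Highest score → pear.

pear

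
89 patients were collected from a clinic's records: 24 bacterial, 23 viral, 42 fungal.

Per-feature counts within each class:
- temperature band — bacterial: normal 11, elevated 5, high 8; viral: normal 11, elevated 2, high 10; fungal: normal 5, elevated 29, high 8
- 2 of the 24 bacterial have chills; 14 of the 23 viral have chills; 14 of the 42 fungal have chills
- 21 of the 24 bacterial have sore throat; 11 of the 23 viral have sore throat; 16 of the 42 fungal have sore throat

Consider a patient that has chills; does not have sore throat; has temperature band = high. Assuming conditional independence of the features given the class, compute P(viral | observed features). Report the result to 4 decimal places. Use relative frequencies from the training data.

bacterial: (24/89) × (8/24) × (2/24) × (3/24) ≈ 0.00093633
viral: (23/89) × (10/23) × (14/23) × (12/23) ≈ 0.0356832
fungal: (42/89) × (8/42) × (14/42) × (26/42) ≈ 0.0185482
P(viral | x) = 0.0356832 / 0.05516773 ≈ 0.6468

0.6468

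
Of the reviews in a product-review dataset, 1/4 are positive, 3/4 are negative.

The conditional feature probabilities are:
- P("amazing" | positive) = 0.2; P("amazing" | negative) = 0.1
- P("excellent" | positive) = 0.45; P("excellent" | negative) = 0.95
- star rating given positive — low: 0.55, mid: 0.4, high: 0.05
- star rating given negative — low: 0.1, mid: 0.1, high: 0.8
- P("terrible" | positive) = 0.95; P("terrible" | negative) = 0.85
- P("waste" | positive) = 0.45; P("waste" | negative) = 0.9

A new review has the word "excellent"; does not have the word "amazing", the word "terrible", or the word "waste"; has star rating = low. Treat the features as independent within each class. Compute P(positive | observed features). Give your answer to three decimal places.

0.586

positive: 0.25 × (1−0.2) × 0.45 × 0.55 × (1−0.95) × (1−0.45) = 0.00136125
negative: 0.75 × (1−0.1) × 0.95 × 0.1 × (1−0.85) × (1−0.9) = 0.000961875
P(positive | x) = 0.00136125 / 0.002323125 ≈ 0.586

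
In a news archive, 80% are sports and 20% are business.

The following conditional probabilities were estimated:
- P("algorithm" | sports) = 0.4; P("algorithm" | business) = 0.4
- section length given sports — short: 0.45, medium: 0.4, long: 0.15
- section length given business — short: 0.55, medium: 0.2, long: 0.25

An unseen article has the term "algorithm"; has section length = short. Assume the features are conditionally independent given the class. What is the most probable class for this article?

sports: 0.8 × 0.4 × 0.45 = 0.144
business: 0.2 × 0.4 × 0.55 = 0.044
Highest score → sports.

sports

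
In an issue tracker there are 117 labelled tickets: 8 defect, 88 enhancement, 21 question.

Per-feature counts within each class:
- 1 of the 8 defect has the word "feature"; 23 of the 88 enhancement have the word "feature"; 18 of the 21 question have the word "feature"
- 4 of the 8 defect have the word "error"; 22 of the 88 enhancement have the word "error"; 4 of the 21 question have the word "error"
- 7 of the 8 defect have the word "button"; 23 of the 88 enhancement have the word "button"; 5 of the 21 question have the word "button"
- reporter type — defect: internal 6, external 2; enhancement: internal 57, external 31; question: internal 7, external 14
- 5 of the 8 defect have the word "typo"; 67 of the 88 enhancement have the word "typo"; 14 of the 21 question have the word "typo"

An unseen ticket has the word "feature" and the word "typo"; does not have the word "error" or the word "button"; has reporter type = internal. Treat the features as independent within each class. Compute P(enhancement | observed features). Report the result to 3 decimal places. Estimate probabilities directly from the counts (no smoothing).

0.716

defect: (8/117) × (1/8) × (4/8) × (1/8) × (6/8) × (5/8) ≈ 0.000250401
enhancement: (88/117) × (23/88) × (66/88) × (65/88) × (57/88) × (67/88) ≈ 0.0537054
question: (21/117) × (18/21) × (17/21) × (16/21) × (7/21) × (14/21) ≈ 0.0210865
P(enhancement | x) = 0.0537054 / 0.075042301 ≈ 0.716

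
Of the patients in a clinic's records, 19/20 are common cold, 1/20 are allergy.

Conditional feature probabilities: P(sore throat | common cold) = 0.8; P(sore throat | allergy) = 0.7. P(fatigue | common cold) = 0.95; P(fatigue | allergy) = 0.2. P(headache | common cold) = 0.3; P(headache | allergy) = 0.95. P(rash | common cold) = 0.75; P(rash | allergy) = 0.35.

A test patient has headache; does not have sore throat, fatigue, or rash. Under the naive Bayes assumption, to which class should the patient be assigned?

common cold: 0.95 × (1−0.8) × (1−0.95) × 0.3 × (1−0.75) = 0.0007125
allergy: 0.05 × (1−0.7) × (1−0.2) × 0.95 × (1−0.35) = 0.00741
Highest score → allergy.

allergy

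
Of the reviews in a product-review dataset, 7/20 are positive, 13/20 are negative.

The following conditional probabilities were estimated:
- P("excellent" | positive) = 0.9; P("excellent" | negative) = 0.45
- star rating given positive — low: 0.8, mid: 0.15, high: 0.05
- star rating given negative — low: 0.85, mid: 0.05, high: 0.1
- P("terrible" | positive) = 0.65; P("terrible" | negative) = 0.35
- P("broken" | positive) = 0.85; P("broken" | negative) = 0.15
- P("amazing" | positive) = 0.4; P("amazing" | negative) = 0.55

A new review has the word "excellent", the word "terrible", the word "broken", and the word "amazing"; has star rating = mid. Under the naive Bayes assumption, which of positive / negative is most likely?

positive: 0.35 × 0.9 × 0.15 × 0.65 × 0.85 × 0.4 = 0.01044225
negative: 0.65 × 0.45 × 0.05 × 0.35 × 0.15 × 0.55 = 0.000422296875
Highest score → positive.

positive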